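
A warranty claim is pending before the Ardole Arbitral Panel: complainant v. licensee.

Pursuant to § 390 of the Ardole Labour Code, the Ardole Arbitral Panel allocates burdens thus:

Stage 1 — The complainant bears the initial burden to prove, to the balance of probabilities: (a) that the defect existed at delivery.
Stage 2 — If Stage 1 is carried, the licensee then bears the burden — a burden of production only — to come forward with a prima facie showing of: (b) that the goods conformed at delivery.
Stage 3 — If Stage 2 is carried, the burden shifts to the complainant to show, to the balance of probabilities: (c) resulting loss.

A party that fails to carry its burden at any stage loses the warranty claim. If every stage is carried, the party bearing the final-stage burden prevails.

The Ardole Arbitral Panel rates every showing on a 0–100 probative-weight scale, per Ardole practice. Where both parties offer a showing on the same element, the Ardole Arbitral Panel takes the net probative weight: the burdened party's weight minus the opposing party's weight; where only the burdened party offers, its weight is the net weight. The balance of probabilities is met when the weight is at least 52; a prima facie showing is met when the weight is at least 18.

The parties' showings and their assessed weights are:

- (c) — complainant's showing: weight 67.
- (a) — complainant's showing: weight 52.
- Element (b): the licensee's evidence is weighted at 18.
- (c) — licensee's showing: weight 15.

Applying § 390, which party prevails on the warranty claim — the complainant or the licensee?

At Stage 1 the complainant must meet the balance of probabilities (weight is at least 52): on (a) the weight is 52, ≥ 52, so (a) meets the standard.
  Stage 1 is satisfied; the onus moves to the licensee.
At Stage 2 the licensee must meet a prima facie showing (weight is at least 18): on (b) the weight is 18, ≥ 18, so (b) meets the standard.
  Stage 2 carried; the burden shifts to the complainant.
At Stage 3 the complainant must meet the balance of probabilities (weight is at least 52): on (c) the weight is 67 less the opposing 15 gives net 52, which does reach 52, so (c) meets the standard.
  The complainant carries the last stage.
Every stage carried; the complainant prevails.

complainant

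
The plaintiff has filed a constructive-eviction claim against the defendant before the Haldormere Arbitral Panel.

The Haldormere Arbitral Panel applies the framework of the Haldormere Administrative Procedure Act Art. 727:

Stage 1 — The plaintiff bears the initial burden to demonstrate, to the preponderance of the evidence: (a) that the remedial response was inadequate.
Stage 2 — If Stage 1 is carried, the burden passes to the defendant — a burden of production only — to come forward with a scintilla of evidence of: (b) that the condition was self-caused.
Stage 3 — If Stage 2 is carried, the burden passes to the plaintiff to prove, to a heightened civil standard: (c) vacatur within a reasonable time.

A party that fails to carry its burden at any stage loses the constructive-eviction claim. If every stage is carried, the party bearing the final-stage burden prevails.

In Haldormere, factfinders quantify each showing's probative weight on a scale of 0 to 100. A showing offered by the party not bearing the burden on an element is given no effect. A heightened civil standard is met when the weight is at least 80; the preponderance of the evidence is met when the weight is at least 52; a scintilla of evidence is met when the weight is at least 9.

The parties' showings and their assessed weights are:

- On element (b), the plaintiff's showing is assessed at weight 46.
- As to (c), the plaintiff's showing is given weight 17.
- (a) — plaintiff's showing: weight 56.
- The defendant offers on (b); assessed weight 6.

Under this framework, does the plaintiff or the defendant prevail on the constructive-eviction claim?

plaintiff

Stage 1 — burden on plaintiff; standard: the preponderance of the evidence (weight is at least 52).
    (a): 56 ≥ 52 [met]
  All elements met. The burden passes to the defendant.
Stage 2 — burden on defendant; standard: a scintilla of evidence (weight is at least 9).
    (b): 6 (plaintiff's 46 disregarded) < 9 [not met]
  The defendant does not carry Stage 2.
The analysis ends at Stage 2; the plaintiff prevails.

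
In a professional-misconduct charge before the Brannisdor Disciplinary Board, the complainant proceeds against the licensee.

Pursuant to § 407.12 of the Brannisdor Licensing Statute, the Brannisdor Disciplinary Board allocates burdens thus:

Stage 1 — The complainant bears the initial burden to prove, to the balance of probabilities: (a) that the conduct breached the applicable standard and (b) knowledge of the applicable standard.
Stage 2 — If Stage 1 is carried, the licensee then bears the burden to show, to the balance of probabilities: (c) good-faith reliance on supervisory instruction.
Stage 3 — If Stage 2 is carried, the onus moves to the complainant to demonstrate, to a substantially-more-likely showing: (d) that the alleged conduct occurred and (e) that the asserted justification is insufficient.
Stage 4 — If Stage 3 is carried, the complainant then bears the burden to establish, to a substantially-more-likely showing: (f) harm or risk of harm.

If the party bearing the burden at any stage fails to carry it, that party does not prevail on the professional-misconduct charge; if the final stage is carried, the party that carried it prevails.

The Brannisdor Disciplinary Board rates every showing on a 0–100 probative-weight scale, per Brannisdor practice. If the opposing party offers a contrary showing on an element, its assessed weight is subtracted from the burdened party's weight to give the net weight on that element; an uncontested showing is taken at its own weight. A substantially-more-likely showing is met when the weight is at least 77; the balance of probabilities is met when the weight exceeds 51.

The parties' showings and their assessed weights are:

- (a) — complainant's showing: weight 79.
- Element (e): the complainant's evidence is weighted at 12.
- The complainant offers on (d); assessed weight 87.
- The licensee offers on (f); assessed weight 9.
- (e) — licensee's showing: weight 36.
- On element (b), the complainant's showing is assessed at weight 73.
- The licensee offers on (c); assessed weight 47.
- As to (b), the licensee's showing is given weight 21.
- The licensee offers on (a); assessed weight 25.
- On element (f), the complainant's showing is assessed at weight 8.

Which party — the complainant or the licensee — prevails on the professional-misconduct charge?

complainant

Stage 1 — burden on complainant; standard: the balance of probabilities (weight exceeds 51).
    (a): 79 − 25 = 54 > 51 [met]
    (b): 73 − 21 = 52 > 51 [met]
  Stage 1 is satisfied; the onus moves to the licensee.
Stage 2 — burden on licensee; standard: the balance of probabilities (weight exceeds 51).
    (c): 47 ≤ 51 [not met]
  Not every element is met, so the licensee fails to carry Stage 2.
So the complainant prevails.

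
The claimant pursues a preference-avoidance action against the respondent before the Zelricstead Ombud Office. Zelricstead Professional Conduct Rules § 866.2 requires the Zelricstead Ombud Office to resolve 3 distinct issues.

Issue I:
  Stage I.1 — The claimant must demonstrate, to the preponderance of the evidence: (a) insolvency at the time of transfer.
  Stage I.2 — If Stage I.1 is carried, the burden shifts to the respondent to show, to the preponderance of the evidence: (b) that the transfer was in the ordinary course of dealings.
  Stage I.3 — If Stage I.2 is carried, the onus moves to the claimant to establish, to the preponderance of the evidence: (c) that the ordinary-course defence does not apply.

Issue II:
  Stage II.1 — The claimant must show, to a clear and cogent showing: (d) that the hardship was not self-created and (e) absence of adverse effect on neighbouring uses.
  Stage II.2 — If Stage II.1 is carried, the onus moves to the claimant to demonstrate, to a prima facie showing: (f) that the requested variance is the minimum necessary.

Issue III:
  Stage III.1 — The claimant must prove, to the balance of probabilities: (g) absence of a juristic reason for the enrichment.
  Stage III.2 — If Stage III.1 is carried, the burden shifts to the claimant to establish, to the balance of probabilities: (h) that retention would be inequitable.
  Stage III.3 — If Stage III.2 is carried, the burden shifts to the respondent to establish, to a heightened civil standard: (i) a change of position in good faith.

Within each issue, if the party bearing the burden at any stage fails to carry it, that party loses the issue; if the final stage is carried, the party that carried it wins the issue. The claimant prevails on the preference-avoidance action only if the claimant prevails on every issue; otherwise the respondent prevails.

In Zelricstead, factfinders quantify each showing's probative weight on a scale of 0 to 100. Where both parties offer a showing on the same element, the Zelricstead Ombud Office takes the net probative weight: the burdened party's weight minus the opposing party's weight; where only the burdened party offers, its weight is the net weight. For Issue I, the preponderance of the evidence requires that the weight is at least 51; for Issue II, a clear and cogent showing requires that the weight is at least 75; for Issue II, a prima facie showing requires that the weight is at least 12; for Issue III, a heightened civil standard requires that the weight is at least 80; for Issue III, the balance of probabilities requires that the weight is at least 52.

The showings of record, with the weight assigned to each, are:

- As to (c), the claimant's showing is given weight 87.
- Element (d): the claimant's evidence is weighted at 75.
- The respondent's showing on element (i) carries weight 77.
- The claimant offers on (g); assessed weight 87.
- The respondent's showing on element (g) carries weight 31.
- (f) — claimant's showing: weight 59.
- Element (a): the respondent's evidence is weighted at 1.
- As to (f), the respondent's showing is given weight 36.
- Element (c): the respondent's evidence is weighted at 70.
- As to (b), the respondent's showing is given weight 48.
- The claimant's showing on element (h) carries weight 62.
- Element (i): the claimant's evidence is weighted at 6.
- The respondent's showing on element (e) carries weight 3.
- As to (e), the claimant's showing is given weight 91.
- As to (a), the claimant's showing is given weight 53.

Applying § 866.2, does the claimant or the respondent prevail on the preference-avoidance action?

— Issue I —
At Stage I.1 the claimant must meet the preponderance of the evidence (weight is at least 51): on (a) the weight is 53 less the opposing 1 gives net 52, ≥ 51, so (a) meets the standard.
  All elements met. The burden passes to the respondent.
At Stage I.2 the respondent must meet the preponderance of the evidence (weight is at least 51): on (b) the weight is 48, which does not reach 51, so (b) does not meet the standard.
  The respondent does not carry Stage I.2.
So the claimant prevails on this issue.
— Issue II —
Stage II.1 — burden on claimant; standard: a clear and cogent showing (weight is at least 75).
    (d): 75 ≥ 75 [met]
    (e): 91 − 3 = 88 ≥ 75 [met]
  Stage II.1 carried; the burden remains with the claimant.
Stage II.2 — burden on claimant; standard: a prima facie showing (weight is at least 12).
    (f): 59 − 36 = 23 ≥ 12 [met]
  The claimant carries the last stage.
With every stage satisfied, the claimant prevails on this issue.
— Issue III —
Stage III.1 — burden on claimant; standard: the balance of probabilities (weight is at least 52).
    (g): 87 − 31 = 56 ≥ 52 [met]
  Stage III.1 is satisfied; the claimant continues to bear the burden.
Stage III.2 — burden on claimant; standard: the balance of probabilities (weight is at least 52).
    (h): 62 ≥ 52 [met]
  Stage III.2 carried; the burden shifts to the respondent.
Stage III.3 — burden on respondent; standard: a heightened civil standard (weight is at least 80).
    (i): 77 − 6 = 71 < 80 [not met]
  Not every element is met, so the respondent fails to carry Stage III.3.
The analysis ends at Stage III.3; the claimant prevails on this issue.
Per-issue: Issue I → claimant; Issue II → claimant; Issue III → claimant. The claimant must prevail on every issue; overall, the claimant prevails.

claimant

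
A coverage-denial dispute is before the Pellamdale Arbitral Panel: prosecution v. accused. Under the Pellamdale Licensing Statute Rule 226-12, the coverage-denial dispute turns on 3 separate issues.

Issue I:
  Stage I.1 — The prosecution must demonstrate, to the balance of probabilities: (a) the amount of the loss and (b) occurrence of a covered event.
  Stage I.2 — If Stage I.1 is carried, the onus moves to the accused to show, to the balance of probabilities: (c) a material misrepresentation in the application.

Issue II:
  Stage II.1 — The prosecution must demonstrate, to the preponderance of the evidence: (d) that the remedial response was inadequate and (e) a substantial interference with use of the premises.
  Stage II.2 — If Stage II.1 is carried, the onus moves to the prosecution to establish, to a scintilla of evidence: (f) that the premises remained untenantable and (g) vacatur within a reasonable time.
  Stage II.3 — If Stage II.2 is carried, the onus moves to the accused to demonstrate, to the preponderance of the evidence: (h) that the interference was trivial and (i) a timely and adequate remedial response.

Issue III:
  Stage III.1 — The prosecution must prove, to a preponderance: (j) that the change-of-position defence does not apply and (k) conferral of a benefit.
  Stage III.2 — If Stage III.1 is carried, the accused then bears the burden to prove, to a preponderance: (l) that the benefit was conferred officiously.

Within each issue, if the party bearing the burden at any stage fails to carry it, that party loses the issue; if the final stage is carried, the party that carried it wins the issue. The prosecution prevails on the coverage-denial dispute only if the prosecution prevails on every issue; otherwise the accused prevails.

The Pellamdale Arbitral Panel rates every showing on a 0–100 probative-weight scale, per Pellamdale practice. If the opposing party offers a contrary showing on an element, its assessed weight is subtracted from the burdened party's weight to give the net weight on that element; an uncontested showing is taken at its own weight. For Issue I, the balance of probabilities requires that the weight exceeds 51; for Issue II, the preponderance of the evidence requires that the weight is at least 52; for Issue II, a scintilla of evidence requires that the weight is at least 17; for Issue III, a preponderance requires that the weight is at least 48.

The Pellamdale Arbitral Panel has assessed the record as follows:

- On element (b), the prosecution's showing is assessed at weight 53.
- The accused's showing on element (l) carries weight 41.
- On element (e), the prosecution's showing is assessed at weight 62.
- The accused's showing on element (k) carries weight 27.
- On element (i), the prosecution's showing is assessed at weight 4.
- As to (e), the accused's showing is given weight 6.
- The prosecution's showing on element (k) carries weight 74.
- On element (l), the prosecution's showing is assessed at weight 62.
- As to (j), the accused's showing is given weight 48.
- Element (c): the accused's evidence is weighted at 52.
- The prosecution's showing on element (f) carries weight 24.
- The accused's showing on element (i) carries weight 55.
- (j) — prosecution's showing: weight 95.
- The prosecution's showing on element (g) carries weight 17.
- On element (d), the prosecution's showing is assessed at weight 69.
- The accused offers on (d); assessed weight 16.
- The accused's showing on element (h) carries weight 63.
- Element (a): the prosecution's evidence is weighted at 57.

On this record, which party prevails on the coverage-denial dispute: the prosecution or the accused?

accused

— Issue I —
At Stage I.1 the prosecution must meet the balance of probabilities (weight exceeds 51): on (a) the weight is 57, which does exceed 51, so (a) meets the standard; on (b) the weight is 53, which does exceed 51, so (b) meets the standard.
  The prosecution carries Stage I.1; the accused now bears the burden.
At Stage I.2 the accused must meet the balance of probabilities (weight exceeds 51): on (c) the weight is 52, > 51, so (c) meets the standard.
  All elements met at the final stage.
Every stage carried; the accused prevails on this issue.
— Issue II —
Stage II.1 (prosecution, the preponderance of the evidence, weight is at least 52): (d) net 69−16=53 ≥ 52 — meets; (e) net 62−6=56 ≥ 52 — meets.
  All elements met. The prosecution retains the burden for Stage II.2.
Stage II.2 (prosecution, a scintilla of evidence, weight is at least 17): (f) 24 ≥ 17 — meets; (g) 17 ≥ 17 — meets.
  Stage II.2 is satisfied; the onus moves to the accused.
Stage II.3 (accused, the preponderance of the evidence, weight is at least 52): (h) 63 ≥ 52 — meets; (i) net 55−4=51 < 52 — fails.
  The accused does not carry Stage II.3.
So the prosecution prevails on this issue.
— Issue III —
Stage III.1 — burden on prosecution; standard: a preponderance (weight is at least 48).
    (j): 95 − 48 = 47 < 48 [not met]
    (k): 74 − 27 = 47 < 48 [not met]
  Stage III.1 not carried; the prosecution fails its burden.
So the accused prevails on this issue.
Per-issue: Issue I → accused; Issue II → prosecution; Issue III → accused. The prosecution must prevail on every issue; overall, the accused prevails.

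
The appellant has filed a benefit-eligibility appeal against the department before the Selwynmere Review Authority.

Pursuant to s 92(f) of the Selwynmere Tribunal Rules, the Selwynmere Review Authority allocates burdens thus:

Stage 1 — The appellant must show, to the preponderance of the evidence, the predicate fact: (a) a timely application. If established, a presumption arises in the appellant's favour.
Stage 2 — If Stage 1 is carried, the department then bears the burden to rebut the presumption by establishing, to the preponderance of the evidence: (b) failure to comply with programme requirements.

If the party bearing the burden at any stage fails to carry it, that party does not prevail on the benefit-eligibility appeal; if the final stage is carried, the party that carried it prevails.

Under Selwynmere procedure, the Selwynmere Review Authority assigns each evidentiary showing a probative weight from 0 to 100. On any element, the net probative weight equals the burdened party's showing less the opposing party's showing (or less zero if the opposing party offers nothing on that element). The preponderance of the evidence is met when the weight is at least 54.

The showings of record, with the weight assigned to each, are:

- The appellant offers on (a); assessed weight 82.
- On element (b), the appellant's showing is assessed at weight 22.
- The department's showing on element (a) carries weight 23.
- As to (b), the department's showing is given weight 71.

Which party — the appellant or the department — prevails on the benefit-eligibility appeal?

appellant

Stage 1 (appellant, the preponderance of the evidence, weight is at least 54): (a) net 82−23=59 ≥ 54 — meets.
  Stage 1 carried; the burden shifts to the department.
Stage 2 (department, the preponderance of the evidence, weight is at least 54): (b) net 71−22=49 < 54 — fails.
  Stage 2 not carried; the department fails its burden.
The appellant prevails.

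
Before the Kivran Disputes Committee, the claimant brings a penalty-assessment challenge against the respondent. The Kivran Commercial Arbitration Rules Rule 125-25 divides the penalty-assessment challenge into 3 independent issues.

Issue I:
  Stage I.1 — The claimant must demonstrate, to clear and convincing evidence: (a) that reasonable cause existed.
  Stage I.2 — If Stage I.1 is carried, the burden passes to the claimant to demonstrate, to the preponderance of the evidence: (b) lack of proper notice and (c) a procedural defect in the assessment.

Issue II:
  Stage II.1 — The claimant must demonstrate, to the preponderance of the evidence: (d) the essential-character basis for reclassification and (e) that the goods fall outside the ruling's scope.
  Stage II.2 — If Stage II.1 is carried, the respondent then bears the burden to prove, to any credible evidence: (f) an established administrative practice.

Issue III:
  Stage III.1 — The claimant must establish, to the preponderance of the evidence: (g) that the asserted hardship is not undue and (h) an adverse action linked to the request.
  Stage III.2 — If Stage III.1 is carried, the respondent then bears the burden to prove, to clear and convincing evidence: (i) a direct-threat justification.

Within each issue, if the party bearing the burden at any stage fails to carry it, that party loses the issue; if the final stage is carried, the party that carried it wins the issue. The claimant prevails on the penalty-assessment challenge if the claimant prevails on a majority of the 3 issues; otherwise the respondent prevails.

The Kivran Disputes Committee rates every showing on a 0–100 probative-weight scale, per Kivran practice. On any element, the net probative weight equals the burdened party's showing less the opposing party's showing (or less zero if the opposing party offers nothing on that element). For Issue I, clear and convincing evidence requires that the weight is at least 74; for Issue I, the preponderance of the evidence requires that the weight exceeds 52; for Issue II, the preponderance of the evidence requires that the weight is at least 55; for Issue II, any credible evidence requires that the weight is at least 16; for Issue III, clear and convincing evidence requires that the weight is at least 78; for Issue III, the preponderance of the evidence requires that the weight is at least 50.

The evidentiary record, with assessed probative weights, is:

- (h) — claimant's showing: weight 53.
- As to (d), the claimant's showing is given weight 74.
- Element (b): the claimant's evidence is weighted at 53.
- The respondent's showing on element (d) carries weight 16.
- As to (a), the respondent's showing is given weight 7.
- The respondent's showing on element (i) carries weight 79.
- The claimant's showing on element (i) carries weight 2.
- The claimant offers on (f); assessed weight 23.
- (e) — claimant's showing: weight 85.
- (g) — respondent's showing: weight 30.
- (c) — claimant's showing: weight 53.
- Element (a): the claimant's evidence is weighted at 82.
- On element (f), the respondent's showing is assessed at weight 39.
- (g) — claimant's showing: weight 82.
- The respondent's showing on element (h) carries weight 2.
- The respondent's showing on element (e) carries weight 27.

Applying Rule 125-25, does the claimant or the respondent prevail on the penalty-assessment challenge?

— Issue I —
At Stage I.1 the claimant must meet clear and convincing evidence (weight is at least 74): on (a) the weight is 82 less the opposing 7 gives net 75, ≥ 74, so (a) meets the standard.
  Stage I.1 carried; the burden remains with the claimant.
At Stage I.2 the claimant must meet the preponderance of the evidence (weight exceeds 52): on (b) the weight is 53, which does exceed 52, so (b) meets the standard; on (c) the weight is 53, > 52, so (c) meets the standard.
  All elements met at the final stage.
All stages carried — the claimant prevails on this issue.
— Issue II —
Stage II.1 (claimant, the preponderance of the evidence, weight is at least 55): (d) net 74−16=58 ≥ 55 — meets; (e) net 85−27=58 ≥ 55 — meets.
  The claimant carries Stage II.1; the respondent now bears the burden.
Stage II.2 (respondent, any credible evidence, weight is at least 16): (f) net 39−23=16 ≥ 16 — meets.
  All elements met at the final stage.
Every stage carried; the respondent prevails on this issue.
— Issue III —
At Stage III.1 the claimant must meet the preponderance of the evidence (weight is at least 50): on (g) the weight is 82 less the opposing 30 gives net 52, which does reach 50, so (g) meets the standard; on (h) the weight is 53 less the opposing 2 gives net 51, which does reach 50, so (h) meets the standard.
  The claimant carries Stage III.1; the respondent now bears the burden.
At Stage III.2 the respondent must meet clear and convincing evidence (weight is at least 78): on (i) the weight is 79 less the opposing 2 gives net 77, < 78, so (i) does not meet the standard.
  Stage III.2 not carried; the respondent fails its burden.
So the claimant prevails on this issue.
Per-issue: Issue I → claimant; Issue II → respondent; Issue III → claimant. The claimant must prevail on a majority of issues; overall, the claimant prevails.

claimant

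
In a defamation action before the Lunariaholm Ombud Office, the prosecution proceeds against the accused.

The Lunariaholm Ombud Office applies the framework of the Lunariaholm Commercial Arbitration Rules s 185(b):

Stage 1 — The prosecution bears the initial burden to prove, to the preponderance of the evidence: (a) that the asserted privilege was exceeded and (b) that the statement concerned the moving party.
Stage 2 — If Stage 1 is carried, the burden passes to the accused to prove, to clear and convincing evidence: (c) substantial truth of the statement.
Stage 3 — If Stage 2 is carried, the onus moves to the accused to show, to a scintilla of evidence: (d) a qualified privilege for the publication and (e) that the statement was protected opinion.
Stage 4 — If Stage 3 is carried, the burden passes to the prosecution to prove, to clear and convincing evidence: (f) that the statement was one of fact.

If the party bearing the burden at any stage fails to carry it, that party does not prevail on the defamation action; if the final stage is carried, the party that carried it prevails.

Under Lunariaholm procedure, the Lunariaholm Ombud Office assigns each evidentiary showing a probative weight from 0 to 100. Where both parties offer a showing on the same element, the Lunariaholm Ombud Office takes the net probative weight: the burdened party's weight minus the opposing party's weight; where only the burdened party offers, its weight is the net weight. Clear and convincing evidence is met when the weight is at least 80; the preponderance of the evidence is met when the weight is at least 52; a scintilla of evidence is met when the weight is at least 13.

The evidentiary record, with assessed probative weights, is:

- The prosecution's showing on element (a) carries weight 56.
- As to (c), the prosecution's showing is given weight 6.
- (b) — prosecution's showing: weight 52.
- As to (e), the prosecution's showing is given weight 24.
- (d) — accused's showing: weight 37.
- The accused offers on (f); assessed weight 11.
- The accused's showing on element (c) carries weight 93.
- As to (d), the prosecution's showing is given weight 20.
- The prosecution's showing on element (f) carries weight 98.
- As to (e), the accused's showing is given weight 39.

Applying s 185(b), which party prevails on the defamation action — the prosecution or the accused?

Stage 1 (prosecution, the preponderance of the evidence, weight is at least 52): (a) 56 ≥ 52 — meets; (b) 52 ≥ 52 — meets.
  The prosecution carries Stage 1; the accused now bears the burden.
Stage 2 (accused, clear and convincing evidence, weight is at least 80): (c) net 93−6=87 ≥ 80 — meets.
  Stage 2 carried; the burden remains with the accused.
Stage 3 (accused, a scintilla of evidence, weight is at least 13): (d) net 37−20=17 ≥ 13 — meets; (e) net 39−24=15 ≥ 13 — meets.
  The accused carries Stage 3; the prosecution now bears the burden.
Stage 4 (prosecution, clear and convincing evidence, weight is at least 80): (f) net 98−11=87 ≥ 80 — meets.
  All elements met at the final stage.
All stages carried — the prosecution prevails.

prosecution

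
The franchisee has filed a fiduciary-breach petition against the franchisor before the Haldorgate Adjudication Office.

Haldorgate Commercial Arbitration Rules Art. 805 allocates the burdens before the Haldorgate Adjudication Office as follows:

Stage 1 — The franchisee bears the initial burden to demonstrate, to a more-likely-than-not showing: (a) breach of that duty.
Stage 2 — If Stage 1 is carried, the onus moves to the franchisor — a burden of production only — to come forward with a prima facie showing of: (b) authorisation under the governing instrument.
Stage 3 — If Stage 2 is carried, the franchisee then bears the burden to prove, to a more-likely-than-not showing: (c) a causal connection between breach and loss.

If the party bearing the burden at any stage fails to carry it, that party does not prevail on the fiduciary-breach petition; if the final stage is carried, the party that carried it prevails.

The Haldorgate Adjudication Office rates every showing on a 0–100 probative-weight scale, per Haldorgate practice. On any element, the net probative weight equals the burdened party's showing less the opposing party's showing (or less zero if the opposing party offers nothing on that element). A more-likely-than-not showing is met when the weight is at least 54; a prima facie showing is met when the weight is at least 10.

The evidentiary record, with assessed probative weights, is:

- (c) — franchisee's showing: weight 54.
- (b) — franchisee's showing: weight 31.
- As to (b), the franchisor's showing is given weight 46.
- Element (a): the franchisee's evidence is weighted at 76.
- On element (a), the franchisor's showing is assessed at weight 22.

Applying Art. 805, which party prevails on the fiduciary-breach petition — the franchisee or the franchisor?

franchisee

Stage 1 (franchisee, a more-likely-than-not showing, weight is at least 54): (a) net 76−22=54 ≥ 54 — meets.
  All elements met. The burden passes to the franchisor.
Stage 2 (franchisor, a prima facie showing, weight is at least 10): (b) net 46−31=15 ≥ 10 — meets.
  The franchisor carries Stage 2; the franchisee now bears the burden.
Stage 3 (franchisee, a more-likely-than-not showing, weight is at least 54): (c) 54 ≥ 54 — meets.
  The franchisee carries the last stage.
With every stage satisfied, the franchisee prevails.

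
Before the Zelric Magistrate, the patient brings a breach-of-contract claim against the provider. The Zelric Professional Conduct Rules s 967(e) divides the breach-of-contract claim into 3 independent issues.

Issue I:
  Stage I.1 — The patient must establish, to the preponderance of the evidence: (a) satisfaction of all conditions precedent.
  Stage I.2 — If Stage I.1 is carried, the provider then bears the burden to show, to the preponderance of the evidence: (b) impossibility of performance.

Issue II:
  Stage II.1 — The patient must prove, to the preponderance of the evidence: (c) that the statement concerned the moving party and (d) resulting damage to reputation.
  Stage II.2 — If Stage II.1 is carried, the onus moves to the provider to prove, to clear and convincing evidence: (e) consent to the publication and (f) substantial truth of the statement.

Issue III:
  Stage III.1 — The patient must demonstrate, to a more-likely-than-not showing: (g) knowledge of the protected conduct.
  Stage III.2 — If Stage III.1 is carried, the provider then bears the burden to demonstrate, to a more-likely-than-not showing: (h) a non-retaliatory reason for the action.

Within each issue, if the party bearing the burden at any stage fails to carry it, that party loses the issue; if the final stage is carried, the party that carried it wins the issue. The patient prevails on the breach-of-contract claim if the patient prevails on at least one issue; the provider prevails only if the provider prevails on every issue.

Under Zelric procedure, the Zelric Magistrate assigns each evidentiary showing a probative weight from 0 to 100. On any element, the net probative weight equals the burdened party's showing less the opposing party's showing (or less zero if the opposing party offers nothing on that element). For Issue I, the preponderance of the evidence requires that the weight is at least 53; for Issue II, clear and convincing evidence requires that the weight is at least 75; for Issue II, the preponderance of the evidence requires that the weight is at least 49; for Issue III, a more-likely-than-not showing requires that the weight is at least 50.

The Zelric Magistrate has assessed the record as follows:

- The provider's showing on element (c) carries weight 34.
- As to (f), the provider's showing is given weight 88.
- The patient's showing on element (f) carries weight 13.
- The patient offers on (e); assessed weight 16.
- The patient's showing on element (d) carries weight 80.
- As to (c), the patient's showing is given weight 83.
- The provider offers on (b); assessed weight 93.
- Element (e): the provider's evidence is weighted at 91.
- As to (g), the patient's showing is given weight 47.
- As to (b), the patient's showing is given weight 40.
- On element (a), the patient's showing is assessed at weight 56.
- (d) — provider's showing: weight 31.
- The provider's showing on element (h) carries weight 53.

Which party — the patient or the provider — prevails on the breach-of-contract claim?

provider

— Issue I —
At Stage I.1 the patient must meet the preponderance of the evidence (weight is at least 53): on (a) the weight is 56, ≥ 53, so (a) meets the standard.
  Stage I.1 is satisfied; the onus moves to the provider.
At Stage I.2 the provider must meet the preponderance of the evidence (weight is at least 53): on (b) the weight is 93 less the opposing 40 gives net 53, ≥ 53, so (b) meets the standard.
  The provider carries the last stage.
All stages carried — the provider prevails on this issue.
— Issue II —
Stage II.1 (patient, the preponderance of the evidence, weight is at least 49): (c) net 83−34=49 ≥ 49 — meets; (d) net 80−31=49 ≥ 49 — meets.
  All elements met. The burden passes to the provider.
Stage II.2 (provider, clear and convincing evidence, weight is at least 75): (e) net 91−16=75 ≥ 75 — meets; (f) net 88−13=75 ≥ 75 — meets.
  All elements met at the final stage.
Every stage carried; the provider prevails on this issue.
— Issue III —
At Stage III.1 the patient must meet a more-likely-than-not showing (weight is at least 50): on (g) the weight is 47, < 50, so (g) does not meet the standard.
  The patient does not carry Stage III.1.
The provider prevails on this issue.
Per-issue: Issue I → provider; Issue II → provider; Issue III → provider. The patient must prevail on at least one issue; overall, the provider prevails.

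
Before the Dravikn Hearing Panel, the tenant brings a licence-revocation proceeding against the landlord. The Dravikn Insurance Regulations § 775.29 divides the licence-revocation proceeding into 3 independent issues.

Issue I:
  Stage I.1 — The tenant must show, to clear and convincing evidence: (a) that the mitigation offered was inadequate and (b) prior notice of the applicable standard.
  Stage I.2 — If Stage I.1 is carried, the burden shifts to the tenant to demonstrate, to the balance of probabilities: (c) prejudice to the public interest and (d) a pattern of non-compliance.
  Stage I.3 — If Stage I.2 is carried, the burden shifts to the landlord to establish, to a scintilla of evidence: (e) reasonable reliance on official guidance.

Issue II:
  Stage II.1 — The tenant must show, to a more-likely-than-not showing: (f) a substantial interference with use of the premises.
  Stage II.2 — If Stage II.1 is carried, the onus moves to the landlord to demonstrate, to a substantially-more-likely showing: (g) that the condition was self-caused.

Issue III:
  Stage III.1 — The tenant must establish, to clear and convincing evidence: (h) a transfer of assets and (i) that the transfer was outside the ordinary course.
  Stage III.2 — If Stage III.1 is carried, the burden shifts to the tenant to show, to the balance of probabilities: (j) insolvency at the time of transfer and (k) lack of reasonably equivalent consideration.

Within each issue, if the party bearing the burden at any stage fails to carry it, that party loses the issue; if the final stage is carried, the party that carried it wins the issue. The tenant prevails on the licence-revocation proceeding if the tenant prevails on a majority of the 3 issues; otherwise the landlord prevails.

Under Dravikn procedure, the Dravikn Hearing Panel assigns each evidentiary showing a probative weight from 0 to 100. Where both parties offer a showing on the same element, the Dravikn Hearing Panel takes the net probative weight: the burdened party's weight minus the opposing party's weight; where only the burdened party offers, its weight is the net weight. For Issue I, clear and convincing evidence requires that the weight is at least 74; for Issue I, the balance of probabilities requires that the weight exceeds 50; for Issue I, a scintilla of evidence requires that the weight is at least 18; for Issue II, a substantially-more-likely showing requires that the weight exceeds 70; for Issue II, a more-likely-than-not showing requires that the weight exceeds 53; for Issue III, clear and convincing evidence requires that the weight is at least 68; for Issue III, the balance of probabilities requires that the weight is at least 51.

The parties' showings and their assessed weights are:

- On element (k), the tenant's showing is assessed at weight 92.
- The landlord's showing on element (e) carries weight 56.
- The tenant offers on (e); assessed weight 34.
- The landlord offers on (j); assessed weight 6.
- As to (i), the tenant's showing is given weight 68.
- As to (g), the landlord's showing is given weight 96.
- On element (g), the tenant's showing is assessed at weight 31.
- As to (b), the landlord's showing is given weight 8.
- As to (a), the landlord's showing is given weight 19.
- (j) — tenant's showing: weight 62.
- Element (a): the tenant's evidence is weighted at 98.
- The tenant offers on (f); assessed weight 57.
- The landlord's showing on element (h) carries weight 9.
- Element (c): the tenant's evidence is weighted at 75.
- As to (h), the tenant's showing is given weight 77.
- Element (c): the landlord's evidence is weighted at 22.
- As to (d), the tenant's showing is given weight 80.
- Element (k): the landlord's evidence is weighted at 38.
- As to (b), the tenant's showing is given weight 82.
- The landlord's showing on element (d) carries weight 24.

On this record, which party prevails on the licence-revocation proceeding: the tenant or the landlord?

— Issue I —
At Stage I.1 the tenant must meet clear and convincing evidence (weight is at least 74): on (a) the weight is 98 less the opposing 19 gives net 79, ≥ 74, so (a) meets the standard; on (b) the weight is 82 less the opposing 8 gives net 74, ≥ 74, so (b) meets the standard.
  Stage I.1 is satisfied; the tenant continues to bear the burden.
At Stage I.2 the tenant must meet the balance of probabilities (weight exceeds 50): on (c) the weight is 75 less the opposing 22 gives net 53, > 50, so (c) meets the standard; on (d) the weight is 80 less the opposing 24 gives net 56, which does exceed 50, so (d) meets the standard.
  The tenant carries Stage I.2; the landlord now bears the burden.
At Stage I.3 the landlord must meet a scintilla of evidence (weight is at least 18): on (e) the weight is 56 less the opposing 34 gives net 22, which does reach 18, so (e) meets the standard.
  Stage I.3 carried; the final stage is satisfied.
All stages carried — the landlord prevails on this issue.
— Issue II —
Stage II.1 — burden on tenant; standard: a more-likely-than-not showing (weight exceeds 53).
    (f): 57 > 53 [met]
  Stage II.1 carried; the burden shifts to the landlord.
Stage II.2 — burden on landlord; standard: a substantially-more-likely showing (weight exceeds 70).
    (g): 96 − 31 = 65 ≤ 70 [not met]
  The landlord does not carry Stage II.2.
The tenant prevails on this issue.
— Issue III —
Stage III.1 — burden on tenant; standard: clear and convincing evidence (weight is at least 68).
    (h): 77 − 9 = 68 ≥ 68 [met]
    (i): 68 ≥ 68 [met]
  All elements met. The tenant retains the burden for Stage III.2.
Stage III.2 — burden on tenant; standard: the balance of probabilities (weight is at least 51).
    (j): 62 − 6 = 56 ≥ 51 [met]
    (k): 92 − 38 = 54 ≥ 51 [met]
  The tenant carries the last stage.
With every stage satisfied, the tenant prevails on this issue.
Per-issue: Issue I → landlord; Issue II → tenant; Issue III → tenant. The tenant must prevail on a majority of issues; overall, the tenant prevails.

tenant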